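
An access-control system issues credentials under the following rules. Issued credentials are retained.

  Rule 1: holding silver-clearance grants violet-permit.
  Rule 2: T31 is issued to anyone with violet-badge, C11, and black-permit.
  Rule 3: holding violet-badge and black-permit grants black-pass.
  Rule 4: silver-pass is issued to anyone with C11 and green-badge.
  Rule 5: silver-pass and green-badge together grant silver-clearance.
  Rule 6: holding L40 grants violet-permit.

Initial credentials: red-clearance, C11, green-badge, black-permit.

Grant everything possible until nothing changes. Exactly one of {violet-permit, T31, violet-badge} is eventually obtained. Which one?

violet-permit

Holding C11 and green-badge grants silver-pass (Rule 4).
Holding silver-pass and green-badge grants silver-clearance (Rule 5).
Holding silver-clearance grants violet-permit (Rule 1).
No rule produces violet-badge, and it is not given. T31 would need violet-badge, C11, and black-permit (Rule 2), but violet-badge is never granted.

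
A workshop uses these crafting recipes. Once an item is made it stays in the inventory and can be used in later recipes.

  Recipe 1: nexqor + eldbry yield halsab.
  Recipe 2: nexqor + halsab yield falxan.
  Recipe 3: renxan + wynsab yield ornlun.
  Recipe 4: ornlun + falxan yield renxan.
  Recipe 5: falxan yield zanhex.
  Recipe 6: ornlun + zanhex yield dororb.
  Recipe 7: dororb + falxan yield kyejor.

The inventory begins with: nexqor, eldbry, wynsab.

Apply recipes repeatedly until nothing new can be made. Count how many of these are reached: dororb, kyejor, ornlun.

0

dororb would need ornlun and zanhex (Recipe 6), but ornlun is never obtained.
kyejor would need dororb and falxan (Recipe 7), but dororb is never obtained.
ornlun would need renxan and wynsab (Recipe 3), but renxan is never obtained.
None of the 3 are reached.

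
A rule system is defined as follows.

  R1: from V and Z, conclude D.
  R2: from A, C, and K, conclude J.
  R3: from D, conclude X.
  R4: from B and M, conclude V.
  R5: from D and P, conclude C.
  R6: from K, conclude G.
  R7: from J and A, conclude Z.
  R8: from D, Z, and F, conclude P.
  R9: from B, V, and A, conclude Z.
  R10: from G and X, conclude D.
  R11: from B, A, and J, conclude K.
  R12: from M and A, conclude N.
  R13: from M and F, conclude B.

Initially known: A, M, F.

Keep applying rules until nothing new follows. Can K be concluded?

No

K would need B, A, and J (R11), but J is never established.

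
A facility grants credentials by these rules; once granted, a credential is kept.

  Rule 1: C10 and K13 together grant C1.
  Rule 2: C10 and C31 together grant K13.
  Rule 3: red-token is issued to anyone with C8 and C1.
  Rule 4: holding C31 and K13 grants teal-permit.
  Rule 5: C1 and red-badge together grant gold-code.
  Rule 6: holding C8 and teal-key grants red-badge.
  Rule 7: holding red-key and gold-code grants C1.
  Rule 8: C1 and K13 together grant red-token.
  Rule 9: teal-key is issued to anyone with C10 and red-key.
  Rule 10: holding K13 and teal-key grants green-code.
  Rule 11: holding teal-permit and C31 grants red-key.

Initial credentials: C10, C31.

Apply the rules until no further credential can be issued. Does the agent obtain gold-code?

No

gold-code would need C1 and red-badge (Rule 5), but red-badge is never granted.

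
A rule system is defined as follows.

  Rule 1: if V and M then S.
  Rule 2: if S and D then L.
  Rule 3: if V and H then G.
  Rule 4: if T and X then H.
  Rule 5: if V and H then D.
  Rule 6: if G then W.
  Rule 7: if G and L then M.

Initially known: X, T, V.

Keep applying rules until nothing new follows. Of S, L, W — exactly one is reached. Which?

W

From T and X, Rule 4 gives H.
From V and H, Rule 3 gives G.
From G, Rule 6 gives W.
S would need V and M (Rule 1), but M is never established. L would need S and D (Rule 2), but S is never established.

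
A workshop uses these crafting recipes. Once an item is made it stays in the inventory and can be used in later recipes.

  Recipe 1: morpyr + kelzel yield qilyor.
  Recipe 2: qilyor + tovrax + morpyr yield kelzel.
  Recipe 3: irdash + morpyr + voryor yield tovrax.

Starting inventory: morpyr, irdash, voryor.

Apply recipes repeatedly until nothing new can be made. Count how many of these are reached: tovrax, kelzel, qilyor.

irdash + morpyr + voryor → tovrax (Recipe 3).
tovrax: reached.
kelzel would need qilyor, tovrax, and morpyr (Recipe 2), but qilyor is never obtained.
qilyor would need morpyr and kelzel (Recipe 1), but kelzel is never obtained.
Reached: tovrax — 1 of the 3.

1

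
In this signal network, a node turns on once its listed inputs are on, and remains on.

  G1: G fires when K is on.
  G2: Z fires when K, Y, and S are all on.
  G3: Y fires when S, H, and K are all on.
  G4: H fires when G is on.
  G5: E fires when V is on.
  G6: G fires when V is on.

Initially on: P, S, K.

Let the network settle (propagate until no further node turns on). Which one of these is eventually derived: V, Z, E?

K is on, so G fires (G1).
G4: G on → H on.
G3: S, H, and K on → Y on.
K, Y, and S are on, so Z fires (G2).
No rule produces V, and it is not given. E would need V (G5), but V never turns on.

Z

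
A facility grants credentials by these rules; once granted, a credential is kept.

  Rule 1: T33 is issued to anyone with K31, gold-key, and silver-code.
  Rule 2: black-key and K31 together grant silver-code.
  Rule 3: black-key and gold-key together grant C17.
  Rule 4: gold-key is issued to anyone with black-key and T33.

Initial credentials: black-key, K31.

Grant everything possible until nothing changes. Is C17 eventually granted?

C17 would need black-key and gold-key (Rule 3), but gold-key is never granted.

No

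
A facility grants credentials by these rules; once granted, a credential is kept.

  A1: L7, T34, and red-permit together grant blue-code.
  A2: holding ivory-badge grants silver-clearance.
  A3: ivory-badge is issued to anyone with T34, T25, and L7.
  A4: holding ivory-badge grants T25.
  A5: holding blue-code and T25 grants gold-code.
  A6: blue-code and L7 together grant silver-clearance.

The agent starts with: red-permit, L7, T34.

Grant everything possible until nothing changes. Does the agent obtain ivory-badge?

No

ivory-badge would need T34, T25, and L7 (A3), but T25 is never granted.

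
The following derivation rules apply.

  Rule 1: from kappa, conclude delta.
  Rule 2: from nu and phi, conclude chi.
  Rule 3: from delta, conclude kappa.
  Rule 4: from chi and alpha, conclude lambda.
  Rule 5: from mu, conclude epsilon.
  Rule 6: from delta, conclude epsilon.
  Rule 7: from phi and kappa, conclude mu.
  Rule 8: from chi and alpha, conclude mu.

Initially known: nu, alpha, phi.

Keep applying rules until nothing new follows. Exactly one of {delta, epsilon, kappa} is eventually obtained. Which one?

epsilon

From nu and phi, Rule 2 gives chi.
chi and alpha hold, so mu follows (Rule 8).
mu holds, so epsilon follows (Rule 5).
kappa would need delta (Rule 3), but delta is never established. delta would need kappa (Rule 1), but kappa is never established.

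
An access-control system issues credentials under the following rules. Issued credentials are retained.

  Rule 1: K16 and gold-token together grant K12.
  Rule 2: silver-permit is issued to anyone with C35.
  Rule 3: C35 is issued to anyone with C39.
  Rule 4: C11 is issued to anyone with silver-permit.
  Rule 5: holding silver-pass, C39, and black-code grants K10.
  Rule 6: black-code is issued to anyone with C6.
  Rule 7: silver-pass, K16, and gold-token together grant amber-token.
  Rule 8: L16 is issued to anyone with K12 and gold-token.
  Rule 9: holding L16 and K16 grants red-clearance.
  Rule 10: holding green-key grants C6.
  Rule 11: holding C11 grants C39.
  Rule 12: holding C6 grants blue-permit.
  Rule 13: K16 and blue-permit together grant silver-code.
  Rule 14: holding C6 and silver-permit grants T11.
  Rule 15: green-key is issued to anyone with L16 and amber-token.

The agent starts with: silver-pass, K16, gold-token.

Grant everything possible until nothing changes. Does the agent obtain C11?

C11 would need silver-permit (Rule 4), but silver-permit is never granted.

No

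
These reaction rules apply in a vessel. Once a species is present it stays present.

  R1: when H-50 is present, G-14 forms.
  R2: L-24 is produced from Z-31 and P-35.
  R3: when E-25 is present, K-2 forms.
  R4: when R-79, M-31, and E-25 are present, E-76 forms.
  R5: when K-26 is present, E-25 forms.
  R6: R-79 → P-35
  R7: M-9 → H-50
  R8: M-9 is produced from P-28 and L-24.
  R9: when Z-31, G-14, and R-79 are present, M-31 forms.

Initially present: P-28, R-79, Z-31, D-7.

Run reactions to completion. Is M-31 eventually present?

Yes

R-79 present → P-35 forms (R6).
Z-31 and P-35 present → L-24 forms (R2).
P-28 and L-24 present → M-9 forms (R8).
M-9 present → H-50 forms (R7).
H-50 present → G-14 forms (R1).
Z-31, G-14, and R-79 present → M-31 forms (R9).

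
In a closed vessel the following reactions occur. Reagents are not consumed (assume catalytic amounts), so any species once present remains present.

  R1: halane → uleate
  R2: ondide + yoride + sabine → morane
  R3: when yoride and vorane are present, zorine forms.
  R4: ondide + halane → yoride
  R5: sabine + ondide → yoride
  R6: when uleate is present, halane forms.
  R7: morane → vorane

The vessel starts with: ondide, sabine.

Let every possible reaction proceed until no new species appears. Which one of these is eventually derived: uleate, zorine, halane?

sabine and ondide present → yoride forms (R5).
ondide, yoride, and sabine present → morane forms (R2).
morane present → vorane forms (R7).
yoride and vorane present → zorine forms (R3).
uleate would need halane (R1), but halane never forms. halane would need uleate (R6), but uleate never forms.

zorine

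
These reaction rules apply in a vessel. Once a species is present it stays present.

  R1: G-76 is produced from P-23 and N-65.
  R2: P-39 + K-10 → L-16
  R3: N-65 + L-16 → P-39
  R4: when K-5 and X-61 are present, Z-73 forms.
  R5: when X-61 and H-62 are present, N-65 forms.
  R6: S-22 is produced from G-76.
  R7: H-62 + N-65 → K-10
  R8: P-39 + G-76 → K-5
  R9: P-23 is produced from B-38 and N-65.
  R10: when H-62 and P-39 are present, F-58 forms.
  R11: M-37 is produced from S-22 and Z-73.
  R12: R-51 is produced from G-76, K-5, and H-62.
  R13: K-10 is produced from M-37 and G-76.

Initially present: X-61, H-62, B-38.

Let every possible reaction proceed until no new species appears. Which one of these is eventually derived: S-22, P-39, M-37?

S-22

X-61 and H-62 present → N-65 forms (R5).
B-38 and N-65 present → P-23 forms (R9).
P-23 and N-65 present → G-76 forms (R1).
G-76 present → S-22 forms (R6).
M-37 would need S-22 and Z-73 (R11), but Z-73 never forms. P-39 would need N-65 and L-16 (R3), but L-16 never forms.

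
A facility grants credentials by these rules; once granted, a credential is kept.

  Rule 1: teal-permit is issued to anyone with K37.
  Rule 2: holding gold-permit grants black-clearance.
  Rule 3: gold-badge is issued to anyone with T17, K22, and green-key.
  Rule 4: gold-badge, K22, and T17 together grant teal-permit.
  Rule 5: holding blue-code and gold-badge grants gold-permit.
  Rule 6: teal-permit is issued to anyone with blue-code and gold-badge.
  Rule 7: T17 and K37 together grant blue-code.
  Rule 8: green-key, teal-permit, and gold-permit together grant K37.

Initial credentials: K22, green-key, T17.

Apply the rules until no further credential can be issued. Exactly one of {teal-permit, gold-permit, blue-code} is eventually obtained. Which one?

teal-permit

Holding T17, K22, and green-key grants gold-badge (Rule 3).
Holding gold-badge, K22, and T17 grants teal-permit (Rule 4).
blue-code would need T17 and K37 (Rule 7), but K37 is never granted. gold-permit would need blue-code and gold-badge (Rule 5), but blue-code is never granted.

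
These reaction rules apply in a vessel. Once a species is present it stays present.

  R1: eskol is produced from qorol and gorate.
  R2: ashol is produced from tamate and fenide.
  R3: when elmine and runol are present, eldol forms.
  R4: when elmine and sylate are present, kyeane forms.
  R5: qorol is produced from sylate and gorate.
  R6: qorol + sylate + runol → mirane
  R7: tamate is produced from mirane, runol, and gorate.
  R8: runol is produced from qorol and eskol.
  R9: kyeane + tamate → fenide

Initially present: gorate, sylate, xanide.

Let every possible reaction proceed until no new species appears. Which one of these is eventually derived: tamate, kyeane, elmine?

sylate and gorate present → qorol forms (R5).
qorol and gorate present → eskol forms (R1).
qorol and eskol present → runol forms (R8).
qorol, sylate, and runol present → mirane forms (R6).
mirane, runol, and gorate present → tamate forms (R7).
kyeane would need elmine and sylate (R4), but elmine never forms. No rule produces elmine, and it is not given.

tamate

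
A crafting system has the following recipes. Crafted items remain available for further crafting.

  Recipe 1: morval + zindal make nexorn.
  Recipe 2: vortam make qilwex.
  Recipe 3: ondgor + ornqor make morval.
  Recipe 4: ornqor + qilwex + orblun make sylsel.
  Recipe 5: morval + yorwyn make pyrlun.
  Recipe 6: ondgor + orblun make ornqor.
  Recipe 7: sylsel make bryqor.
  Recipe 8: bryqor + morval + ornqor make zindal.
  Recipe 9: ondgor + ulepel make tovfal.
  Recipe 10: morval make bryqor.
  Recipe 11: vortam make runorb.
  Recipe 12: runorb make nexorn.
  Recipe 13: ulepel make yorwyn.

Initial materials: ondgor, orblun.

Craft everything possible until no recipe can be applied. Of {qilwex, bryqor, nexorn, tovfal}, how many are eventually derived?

ondgor + orblun → ornqor (Recipe 6).
ondgor + ornqor → morval (Recipe 3).
Using Recipe 10, morval makes bryqor.
Using Recipe 8, bryqor, morval, and ornqor make zindal.
Using Recipe 1, morval and zindal make nexorn.
qilwex would need vortam (Recipe 2), but vortam is never obtained.
bryqor: reached.
nexorn: reached.
tovfal would need ondgor and ulepel (Recipe 9), but ulepel is never obtained.
Reached: bryqor and nexorn — 2 of the 4.

2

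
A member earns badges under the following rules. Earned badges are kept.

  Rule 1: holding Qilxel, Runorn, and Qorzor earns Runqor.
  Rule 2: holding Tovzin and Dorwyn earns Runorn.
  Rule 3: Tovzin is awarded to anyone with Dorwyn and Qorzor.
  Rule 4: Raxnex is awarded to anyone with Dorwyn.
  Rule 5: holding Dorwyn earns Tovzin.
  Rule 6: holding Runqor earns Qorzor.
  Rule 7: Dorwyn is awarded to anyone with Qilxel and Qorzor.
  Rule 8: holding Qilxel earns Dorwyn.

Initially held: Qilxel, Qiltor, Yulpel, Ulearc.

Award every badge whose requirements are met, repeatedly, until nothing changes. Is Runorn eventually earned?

With Qilxel, Dorwyn is earned (Rule 8).
With Dorwyn, Tovzin is earned (Rule 5).
With Tovzin and Dorwyn, Runorn is earned (Rule 2).

Yes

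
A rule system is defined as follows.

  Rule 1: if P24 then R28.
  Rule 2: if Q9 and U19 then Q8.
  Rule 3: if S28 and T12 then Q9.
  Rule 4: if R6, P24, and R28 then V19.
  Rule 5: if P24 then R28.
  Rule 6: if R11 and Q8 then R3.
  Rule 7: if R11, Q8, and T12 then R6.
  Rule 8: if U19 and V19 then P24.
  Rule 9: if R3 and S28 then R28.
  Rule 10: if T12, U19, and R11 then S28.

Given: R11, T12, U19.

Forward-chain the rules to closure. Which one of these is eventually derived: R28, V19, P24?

T12, U19, and R11 hold, so S28 follows (Rule 10).
S28 and T12 hold, so Q9 follows (Rule 3).
From Q9 and U19, Rule 2 gives Q8.
R11 and Q8 hold, so R3 follows (Rule 6).
R3 and S28 hold, so R28 follows (Rule 9).
V19 would need R6, P24, and R28 (Rule 4), but P24 is never established. P24 would need U19 and V19 (Rule 8), but V19 is never established.

R28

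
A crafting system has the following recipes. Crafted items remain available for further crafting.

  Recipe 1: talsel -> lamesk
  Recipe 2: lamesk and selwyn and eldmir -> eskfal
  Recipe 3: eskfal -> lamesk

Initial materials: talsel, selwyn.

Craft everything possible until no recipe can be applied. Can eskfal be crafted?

eskfal would need lamesk, selwyn, and eldmir (Recipe 2), but eldmir is never obtained.

No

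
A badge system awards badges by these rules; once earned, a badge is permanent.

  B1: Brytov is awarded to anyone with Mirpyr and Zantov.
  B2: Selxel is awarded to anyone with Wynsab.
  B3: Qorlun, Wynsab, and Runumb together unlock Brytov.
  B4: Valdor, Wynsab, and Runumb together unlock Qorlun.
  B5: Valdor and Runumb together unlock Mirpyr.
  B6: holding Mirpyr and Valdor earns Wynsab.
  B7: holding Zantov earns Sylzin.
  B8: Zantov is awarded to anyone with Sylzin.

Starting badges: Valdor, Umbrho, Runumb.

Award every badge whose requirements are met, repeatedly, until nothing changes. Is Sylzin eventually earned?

No

Sylzin would need Zantov (B7), but Zantov is never earned.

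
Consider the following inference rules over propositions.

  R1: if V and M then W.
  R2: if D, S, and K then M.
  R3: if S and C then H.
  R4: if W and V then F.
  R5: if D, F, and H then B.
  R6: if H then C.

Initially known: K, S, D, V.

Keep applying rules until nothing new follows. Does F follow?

Yes

D, S, and K hold, so M follows (R2).
From V and M, R1 gives W.
From W and V, R4 gives F.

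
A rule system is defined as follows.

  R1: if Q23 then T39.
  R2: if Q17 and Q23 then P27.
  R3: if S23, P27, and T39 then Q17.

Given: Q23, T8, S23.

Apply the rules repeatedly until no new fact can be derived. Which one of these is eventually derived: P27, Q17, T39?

From Q23, R1 gives T39.
Q17 would need S23, P27, and T39 (R3), but P27 is never established. P27 would need Q17 and Q23 (R2), but Q17 is never established.

T39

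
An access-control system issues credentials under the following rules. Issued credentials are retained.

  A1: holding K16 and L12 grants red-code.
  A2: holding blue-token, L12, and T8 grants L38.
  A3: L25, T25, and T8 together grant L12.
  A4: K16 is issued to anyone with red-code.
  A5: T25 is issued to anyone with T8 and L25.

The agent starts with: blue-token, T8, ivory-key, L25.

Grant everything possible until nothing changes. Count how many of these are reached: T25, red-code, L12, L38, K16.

Holding T8 and L25 grants T25 (A5).
Holding L25, T25, and T8 grants L12 (A3).
Holding blue-token, L12, and T8 grants L38 (A2).
T25: reached.
red-code would need K16 and L12 (A1), but K16 is never granted.
L12: reached.
L38: reached.
K16 would need red-code (A4), but red-code is never granted.
Reached: T25, L12, and L38 — 3 of the 5.

3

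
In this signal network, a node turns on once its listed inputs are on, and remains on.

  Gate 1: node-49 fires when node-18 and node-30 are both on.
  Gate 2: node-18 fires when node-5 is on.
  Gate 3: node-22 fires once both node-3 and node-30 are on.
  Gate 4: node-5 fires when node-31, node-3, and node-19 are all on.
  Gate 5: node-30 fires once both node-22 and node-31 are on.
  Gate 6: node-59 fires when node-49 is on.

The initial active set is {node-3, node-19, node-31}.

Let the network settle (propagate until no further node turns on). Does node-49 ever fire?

No

node-49 would need node-18 and node-30 (Gate 1), but node-30 never turns on.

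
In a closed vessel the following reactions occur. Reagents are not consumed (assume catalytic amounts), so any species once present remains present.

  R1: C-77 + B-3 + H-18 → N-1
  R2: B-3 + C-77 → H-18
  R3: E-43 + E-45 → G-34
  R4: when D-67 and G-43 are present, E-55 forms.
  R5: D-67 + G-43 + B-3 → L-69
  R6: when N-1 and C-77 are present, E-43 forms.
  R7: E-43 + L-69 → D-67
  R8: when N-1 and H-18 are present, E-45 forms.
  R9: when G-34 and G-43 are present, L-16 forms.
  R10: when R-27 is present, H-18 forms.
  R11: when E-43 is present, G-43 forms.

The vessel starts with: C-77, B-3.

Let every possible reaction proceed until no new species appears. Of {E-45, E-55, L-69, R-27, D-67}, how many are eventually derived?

B-3 and C-77 present → H-18 forms (R2).
C-77, B-3, and H-18 present → N-1 forms (R1).
N-1 and H-18 present → E-45 forms (R8).
E-45: reached.
E-55 would need D-67 and G-43 (R4), but D-67 never forms.
L-69 would need D-67, G-43, and B-3 (R5), but D-67 never forms.
No rule produces R-27, and it is not given.
D-67 would need E-43 and L-69 (R7), but L-69 never forms.
Reached: E-45 — 1 of the 5.

1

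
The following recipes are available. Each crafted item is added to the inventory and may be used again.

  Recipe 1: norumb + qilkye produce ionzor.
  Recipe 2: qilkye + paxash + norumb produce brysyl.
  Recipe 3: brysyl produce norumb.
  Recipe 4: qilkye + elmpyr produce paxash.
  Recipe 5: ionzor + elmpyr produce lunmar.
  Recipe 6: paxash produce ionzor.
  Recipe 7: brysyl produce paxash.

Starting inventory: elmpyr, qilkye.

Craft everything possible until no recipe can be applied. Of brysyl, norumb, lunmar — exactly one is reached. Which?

qilkye + elmpyr → paxash (Recipe 4).
paxash → ionzor (Recipe 6).
ionzor + elmpyr → lunmar (Recipe 5).
brysyl would need qilkye, paxash, and norumb (Recipe 2), but norumb is never obtained. norumb would need brysyl (Recipe 3), but brysyl is never obtained.

lunmar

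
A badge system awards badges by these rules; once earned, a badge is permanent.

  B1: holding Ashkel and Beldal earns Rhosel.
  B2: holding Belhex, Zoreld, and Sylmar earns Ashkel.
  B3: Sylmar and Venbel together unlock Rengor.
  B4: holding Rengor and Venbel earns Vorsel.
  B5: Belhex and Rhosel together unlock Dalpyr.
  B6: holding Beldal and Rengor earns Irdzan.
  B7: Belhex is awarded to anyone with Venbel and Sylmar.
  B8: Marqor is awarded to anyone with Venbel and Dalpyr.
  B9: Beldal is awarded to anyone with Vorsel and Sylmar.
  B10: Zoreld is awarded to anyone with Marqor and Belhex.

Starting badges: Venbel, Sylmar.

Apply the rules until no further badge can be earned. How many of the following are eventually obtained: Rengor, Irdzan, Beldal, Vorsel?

4

With Sylmar and Venbel, Rengor is earned (B3).
With Rengor and Venbel, Vorsel is earned (B4).
With Vorsel and Sylmar, Beldal is earned (B9).
With Beldal and Rengor, Irdzan is earned (B6).
Rengor: reached.
Irdzan: reached.
Beldal: reached.
Vorsel: reached.
All 4 are reached.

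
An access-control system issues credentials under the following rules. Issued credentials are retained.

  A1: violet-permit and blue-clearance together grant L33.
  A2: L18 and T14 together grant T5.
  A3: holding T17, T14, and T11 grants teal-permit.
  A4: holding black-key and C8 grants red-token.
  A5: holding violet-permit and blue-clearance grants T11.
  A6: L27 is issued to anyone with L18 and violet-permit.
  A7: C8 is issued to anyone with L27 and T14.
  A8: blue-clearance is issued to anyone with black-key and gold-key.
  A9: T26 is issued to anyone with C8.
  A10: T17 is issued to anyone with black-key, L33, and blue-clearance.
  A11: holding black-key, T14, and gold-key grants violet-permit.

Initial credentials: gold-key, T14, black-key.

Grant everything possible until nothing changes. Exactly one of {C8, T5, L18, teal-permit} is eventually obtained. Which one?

teal-permit

Holding black-key and gold-key grants blue-clearance (A8).
Holding black-key, T14, and gold-key grants violet-permit (A11).
Holding violet-permit and blue-clearance grants L33 (A1).
Holding violet-permit and blue-clearance grants T11 (A5).
Holding black-key, L33, and blue-clearance grants T17 (A10).
Holding T17, T14, and T11 grants teal-permit (A3).
T5 would need L18 and T14 (A2), but L18 is never granted. No rule produces L18, and it is not given. C8 would need L27 and T14 (A7), but L27 is never granted.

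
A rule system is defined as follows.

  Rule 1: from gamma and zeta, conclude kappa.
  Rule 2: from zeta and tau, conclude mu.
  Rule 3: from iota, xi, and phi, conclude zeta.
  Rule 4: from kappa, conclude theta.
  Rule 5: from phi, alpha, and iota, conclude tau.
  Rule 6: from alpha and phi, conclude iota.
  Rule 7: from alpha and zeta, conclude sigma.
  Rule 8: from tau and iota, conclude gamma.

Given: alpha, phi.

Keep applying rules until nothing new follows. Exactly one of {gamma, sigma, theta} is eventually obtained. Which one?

gamma

alpha and phi hold, so iota follows (Rule 6).
phi, alpha, and iota hold, so tau follows (Rule 5).
tau and iota hold, so gamma follows (Rule 8).
sigma would need alpha and zeta (Rule 7), but zeta is never established. theta would need kappa (Rule 4), but kappa is never established.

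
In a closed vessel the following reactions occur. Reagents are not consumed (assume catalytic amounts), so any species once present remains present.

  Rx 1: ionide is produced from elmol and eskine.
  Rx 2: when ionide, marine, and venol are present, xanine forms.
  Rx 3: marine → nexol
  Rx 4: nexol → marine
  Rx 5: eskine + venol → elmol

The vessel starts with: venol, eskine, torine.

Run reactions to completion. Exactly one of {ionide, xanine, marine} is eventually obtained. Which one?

ionide

eskine and venol present → elmol forms (Rx 5).
elmol and eskine present → ionide forms (Rx 1).
marine would need nexol (Rx 4), but nexol never forms. xanine would need ionide, marine, and venol (Rx 2), but marine never forms.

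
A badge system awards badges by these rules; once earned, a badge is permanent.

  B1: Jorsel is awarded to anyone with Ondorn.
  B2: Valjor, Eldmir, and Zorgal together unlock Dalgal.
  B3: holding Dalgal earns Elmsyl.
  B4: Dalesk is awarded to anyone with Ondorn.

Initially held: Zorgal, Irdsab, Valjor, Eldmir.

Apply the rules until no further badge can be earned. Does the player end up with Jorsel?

Jorsel would need Ondorn (B1), but Ondorn is never earned.

No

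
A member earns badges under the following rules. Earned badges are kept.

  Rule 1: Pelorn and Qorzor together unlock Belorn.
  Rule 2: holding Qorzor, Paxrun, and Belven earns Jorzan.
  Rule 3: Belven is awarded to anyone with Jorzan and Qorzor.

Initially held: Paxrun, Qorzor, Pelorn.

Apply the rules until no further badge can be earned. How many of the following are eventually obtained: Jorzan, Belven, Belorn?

1

With Pelorn and Qorzor, Belorn is earned (Rule 1).
Jorzan would need Qorzor, Paxrun, and Belven (Rule 2), but Belven is never earned.
Belven would need Jorzan and Qorzor (Rule 3), but Jorzan is never earned.
Belorn: reached.
Reached: Belorn — 1 of the 3.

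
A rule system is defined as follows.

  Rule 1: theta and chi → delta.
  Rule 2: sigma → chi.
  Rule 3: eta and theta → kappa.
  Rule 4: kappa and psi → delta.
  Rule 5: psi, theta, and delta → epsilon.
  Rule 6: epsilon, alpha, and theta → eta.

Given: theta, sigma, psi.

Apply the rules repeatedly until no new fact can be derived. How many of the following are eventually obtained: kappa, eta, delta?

1

sigma holds, so chi follows (Rule 2).
theta and chi hold, so delta follows (Rule 1).
kappa would need eta and theta (Rule 3), but eta is never established.
eta would need epsilon, alpha, and theta (Rule 6), but alpha is never established.
delta: reached.
Reached: delta — 1 of the 3.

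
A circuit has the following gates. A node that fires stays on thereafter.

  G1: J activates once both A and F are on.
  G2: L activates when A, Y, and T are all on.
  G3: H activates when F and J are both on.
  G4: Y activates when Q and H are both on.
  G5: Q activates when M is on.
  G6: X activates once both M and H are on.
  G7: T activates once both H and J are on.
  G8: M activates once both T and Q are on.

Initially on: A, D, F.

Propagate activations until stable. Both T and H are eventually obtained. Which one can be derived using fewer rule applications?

H

H: G1: A and F on → J on. G3: F and J on → H on. [2 rule applications]
T: A and F are on, so J activates (G1). G3: F and J on → H on. H and J are on, so T activates (G7). [3 rule applications]
H needs fewer.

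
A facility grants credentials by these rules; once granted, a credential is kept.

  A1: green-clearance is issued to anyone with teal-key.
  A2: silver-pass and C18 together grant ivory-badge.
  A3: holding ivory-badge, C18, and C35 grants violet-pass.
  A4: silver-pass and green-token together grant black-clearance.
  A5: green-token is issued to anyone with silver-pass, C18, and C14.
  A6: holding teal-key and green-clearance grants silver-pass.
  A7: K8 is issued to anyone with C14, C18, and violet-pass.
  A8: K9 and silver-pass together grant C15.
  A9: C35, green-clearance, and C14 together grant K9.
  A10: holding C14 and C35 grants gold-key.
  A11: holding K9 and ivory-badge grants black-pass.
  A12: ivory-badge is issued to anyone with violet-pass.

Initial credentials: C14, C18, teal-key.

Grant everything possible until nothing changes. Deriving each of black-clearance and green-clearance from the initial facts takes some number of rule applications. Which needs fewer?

green-clearance: Holding teal-key grants green-clearance (A1). [1 rule application]
black-clearance: Holding teal-key grants green-clearance (A1). Holding teal-key and green-clearance grants silver-pass (A6). Holding silver-pass, C18, and C14 grants green-token (A5). Holding silver-pass and green-token grants black-clearance (A4). [4 rule applications]
green-clearance needs fewer.

green-clearance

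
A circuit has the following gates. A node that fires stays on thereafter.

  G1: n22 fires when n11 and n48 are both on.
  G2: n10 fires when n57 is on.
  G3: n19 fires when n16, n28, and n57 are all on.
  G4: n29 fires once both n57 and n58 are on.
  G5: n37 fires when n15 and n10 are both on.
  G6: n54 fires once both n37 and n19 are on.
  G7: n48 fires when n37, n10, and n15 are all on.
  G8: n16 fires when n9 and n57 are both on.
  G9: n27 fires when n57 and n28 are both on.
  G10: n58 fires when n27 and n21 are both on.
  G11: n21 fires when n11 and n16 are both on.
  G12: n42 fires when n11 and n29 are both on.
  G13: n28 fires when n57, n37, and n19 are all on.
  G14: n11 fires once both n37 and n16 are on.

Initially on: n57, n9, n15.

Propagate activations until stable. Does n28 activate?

No

n28 would need n57, n37, and n19 (G13), but n19 never turns on.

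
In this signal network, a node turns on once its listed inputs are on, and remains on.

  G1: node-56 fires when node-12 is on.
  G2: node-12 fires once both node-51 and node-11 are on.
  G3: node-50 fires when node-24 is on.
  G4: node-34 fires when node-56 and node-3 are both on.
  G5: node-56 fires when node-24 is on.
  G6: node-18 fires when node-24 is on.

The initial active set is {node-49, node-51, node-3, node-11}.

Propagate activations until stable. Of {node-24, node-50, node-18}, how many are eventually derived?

No rule produces node-24, and it is not given.
node-50 would need node-24 (G3), but node-24 never turns on.
node-18 would need node-24 (G6), but node-24 never turns on.
None of the 3 are reached.

0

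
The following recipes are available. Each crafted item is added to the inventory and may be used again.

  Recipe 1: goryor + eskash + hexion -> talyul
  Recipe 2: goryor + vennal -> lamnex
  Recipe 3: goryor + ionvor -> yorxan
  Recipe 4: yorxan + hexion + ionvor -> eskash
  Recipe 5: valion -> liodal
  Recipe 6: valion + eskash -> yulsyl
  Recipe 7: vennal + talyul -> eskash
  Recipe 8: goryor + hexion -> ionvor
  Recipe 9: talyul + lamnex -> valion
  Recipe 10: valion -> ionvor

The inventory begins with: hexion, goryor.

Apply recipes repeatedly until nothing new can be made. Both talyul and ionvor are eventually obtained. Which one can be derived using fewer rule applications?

ionvor: goryor + hexion -> ionvor (Recipe 8). [1 rule application]
talyul: Using Recipe 8, goryor and hexion make ionvor. Using Recipe 3, goryor and ionvor make yorxan. yorxan + hexion + ionvor -> eskash (Recipe 4). Using Recipe 1, goryor, eskash, and hexion make talyul. [4 rule applications]
ionvor needs fewer.

ionvor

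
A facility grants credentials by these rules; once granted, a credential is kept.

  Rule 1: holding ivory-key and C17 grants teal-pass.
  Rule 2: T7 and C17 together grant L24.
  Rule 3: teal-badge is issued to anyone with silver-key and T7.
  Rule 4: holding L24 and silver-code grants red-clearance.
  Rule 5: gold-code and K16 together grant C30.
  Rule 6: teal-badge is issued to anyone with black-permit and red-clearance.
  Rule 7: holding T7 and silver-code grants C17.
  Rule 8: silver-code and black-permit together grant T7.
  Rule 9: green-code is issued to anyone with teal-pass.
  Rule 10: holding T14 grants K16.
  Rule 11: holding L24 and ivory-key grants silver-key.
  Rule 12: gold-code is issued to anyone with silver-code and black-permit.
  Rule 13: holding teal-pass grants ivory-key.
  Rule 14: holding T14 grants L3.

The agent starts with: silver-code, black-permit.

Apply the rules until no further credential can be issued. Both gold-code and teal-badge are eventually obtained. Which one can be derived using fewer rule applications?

gold-code: Holding silver-code and black-permit grants gold-code (Rule 12). [1 rule application]
teal-badge: Holding silver-code and black-permit grants T7 (Rule 8). Holding T7 and silver-code grants C17 (Rule 7). Holding T7 and C17 grants L24 (Rule 2). Holding L24 and silver-code grants red-clearance (Rule 4). Holding black-permit and red-clearance grants teal-badge (Rule 6). [5 rule applications]
gold-code needs fewer.

gold-code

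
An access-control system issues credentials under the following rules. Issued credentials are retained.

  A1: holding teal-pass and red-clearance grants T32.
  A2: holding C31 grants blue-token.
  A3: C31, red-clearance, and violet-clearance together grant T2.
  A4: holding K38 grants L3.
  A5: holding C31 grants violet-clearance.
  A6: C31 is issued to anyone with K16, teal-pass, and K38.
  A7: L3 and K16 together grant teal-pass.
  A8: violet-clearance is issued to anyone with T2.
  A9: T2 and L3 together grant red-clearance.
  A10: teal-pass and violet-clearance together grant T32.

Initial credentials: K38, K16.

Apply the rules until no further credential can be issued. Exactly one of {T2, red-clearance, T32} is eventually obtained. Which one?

T32

Holding K38 grants L3 (A4).
Holding L3 and K16 grants teal-pass (A7).
Holding K16, teal-pass, and K38 grants C31 (A6).
Holding C31 grants violet-clearance (A5).
Holding teal-pass and violet-clearance grants T32 (A10).
T2 would need C31, red-clearance, and violet-clearance (A3), but red-clearance is never granted. red-clearance would need T2 and L3 (A9), but T2 is never granted.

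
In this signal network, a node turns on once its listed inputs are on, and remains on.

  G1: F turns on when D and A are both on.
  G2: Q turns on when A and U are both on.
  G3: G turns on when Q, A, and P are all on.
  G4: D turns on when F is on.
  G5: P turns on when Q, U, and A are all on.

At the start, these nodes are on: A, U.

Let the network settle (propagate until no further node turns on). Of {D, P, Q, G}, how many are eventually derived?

A and U are on, so Q turns on (G2).
Q, U, and A are on, so P turns on (G5).
G3: Q, A, and P on → G on.
D would need F (G4), but F never turns on.
P: reached.
Q: reached.
G: reached.
Reached: P, Q, and G — 3 of the 4.

3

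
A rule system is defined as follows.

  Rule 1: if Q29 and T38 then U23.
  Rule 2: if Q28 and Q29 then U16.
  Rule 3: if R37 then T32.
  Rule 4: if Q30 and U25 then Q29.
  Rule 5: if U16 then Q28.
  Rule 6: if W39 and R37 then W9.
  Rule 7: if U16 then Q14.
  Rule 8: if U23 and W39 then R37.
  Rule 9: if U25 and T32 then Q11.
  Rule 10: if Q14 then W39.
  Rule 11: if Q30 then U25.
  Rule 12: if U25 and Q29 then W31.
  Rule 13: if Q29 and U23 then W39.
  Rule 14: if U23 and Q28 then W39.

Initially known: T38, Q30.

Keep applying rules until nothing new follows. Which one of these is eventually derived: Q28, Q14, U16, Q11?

From Q30, Rule 11 gives U25.
Q30 and U25 hold, so Q29 follows (Rule 4).
Q29 and T38 hold, so U23 follows (Rule 1).
Q29 and U23 hold, so W39 follows (Rule 13).
U23 and W39 hold, so R37 follows (Rule 8).
From R37, Rule 3 gives T32.
From U25 and T32, Rule 9 gives Q11.
U16 would need Q28 and Q29 (Rule 2), but Q28 is never established. Q14 would need U16 (Rule 7), but U16 is never established. Q28 would need U16 (Rule 5), but U16 is never established.

Q11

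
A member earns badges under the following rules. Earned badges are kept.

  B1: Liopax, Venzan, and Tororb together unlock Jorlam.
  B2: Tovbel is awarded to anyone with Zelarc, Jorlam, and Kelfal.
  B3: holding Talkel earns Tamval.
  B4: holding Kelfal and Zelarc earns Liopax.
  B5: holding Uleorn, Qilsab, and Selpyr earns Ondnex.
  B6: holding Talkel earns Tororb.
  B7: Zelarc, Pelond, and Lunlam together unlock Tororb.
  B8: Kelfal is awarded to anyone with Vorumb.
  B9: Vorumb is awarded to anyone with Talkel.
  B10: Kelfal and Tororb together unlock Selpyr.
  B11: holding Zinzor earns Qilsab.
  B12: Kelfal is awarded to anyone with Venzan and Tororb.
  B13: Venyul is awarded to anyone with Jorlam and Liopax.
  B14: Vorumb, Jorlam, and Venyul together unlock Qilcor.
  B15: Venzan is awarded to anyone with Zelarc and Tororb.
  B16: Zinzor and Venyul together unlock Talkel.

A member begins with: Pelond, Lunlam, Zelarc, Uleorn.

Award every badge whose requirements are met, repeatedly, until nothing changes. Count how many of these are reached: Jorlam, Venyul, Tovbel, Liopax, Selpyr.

With Zelarc, Pelond, and Lunlam, Tororb is earned (B7).
With Zelarc and Tororb, Venzan is earned (B15).
With Venzan and Tororb, Kelfal is earned (B12).
With Kelfal and Tororb, Selpyr is earned (B10).
With Kelfal and Zelarc, Liopax is earned (B4).
With Liopax, Venzan, and Tororb, Jorlam is earned (B1).
With Jorlam and Liopax, Venyul is earned (B13).
With Zelarc, Jorlam, and Kelfal, Tovbel is earned (B2).
Jorlam: reached.
Venyul: reached.
Tovbel: reached.
Liopax: reached.
Selpyr: reached.
All 5 are reached.

5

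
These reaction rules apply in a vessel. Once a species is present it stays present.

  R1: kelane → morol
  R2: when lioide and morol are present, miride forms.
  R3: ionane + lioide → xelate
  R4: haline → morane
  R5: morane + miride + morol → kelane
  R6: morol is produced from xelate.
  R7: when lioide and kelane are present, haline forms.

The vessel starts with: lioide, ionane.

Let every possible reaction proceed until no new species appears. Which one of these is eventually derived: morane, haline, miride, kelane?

miride

ionane and lioide present → xelate forms (R3).
xelate present → morol forms (R6).
lioide and morol present → miride forms (R2).
kelane would need morane, miride, and morol (R5), but morane never forms. haline would need lioide and kelane (R7), but kelane never forms. morane would need haline (R4), but haline never forms.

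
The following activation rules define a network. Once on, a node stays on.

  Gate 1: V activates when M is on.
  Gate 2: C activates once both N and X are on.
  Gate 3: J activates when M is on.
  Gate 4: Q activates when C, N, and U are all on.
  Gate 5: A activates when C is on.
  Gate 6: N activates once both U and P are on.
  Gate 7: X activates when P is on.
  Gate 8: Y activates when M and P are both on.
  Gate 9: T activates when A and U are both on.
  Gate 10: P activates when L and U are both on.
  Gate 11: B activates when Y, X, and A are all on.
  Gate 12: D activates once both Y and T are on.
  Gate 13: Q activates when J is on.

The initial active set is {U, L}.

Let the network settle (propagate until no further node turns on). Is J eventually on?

No

J would need M (Gate 3), but M never turns on.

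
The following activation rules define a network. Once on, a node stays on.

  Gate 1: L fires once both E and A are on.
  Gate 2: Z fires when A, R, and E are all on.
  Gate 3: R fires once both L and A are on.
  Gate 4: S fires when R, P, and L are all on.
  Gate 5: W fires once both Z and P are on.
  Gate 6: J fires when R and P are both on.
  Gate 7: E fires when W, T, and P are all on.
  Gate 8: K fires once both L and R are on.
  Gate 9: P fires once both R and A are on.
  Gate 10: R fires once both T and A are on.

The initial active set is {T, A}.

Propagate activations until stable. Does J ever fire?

Yes

Gate 10: T and A on → R on.
R and A are on, so P fires (Gate 9).
Gate 6: R and P on → J on.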